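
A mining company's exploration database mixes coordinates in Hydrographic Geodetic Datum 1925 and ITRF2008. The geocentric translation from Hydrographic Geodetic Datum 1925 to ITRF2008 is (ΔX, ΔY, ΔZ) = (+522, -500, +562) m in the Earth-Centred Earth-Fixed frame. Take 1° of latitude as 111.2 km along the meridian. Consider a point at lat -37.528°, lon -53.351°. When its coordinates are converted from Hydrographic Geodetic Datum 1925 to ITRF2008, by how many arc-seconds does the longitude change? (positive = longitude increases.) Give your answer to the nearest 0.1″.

Δλ = 4.9″

sin φ = -0.609149, cos φ = 0.793056, sin λ = -0.802307, cos λ = 0.596911.
East component: ΔE = −sin λ·ΔX + cos λ·ΔY = −(-0.802307)(522) + (0.596911)(-500) = 120.35 m.
1° of latitude spans 111200 m; at latitude φ, 1° of longitude spans that × cos φ = 88187.8 m, so Δλ = 120.35 / 88187.8 × 3600 = 4.913″.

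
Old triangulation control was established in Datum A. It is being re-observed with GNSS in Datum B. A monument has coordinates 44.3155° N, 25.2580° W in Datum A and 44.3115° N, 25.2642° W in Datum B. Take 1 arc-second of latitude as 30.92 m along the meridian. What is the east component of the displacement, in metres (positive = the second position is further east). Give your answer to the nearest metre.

Δφ = 44.3115° − 44.3155° = -0.0040°; Δλ = -25.2642° − -25.2580° = -0.0062°.
1° of latitude = 3600 × 30.92 = 111312 m.
ΔN = Δφ × 111312 = -445.2 m; ΔE = Δλ × 111312 × cos(44.3155°) = -0.0062 × 111312 × 0.715504 = -493.8 m.

ΔE = -494 m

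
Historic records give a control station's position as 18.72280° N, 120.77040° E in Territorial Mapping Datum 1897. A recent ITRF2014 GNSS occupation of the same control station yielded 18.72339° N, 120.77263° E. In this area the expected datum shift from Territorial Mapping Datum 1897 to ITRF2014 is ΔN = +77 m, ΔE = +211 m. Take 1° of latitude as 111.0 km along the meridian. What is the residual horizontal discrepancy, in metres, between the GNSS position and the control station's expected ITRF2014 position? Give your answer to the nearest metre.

26 m

Observed coordinate differences: Δφ = +0.00059°, Δλ = +0.00223°.
Converting to metres (1° lat = 111000 m, cos φ = 0.947083): observed ΔN = 65.5 m, observed ΔE = 234.4 m.
Subtracting the expected shift leaves a residual of 65.5 − (77) = -11.5 m north and 234.4 − (211) = 23.4 m east.
Residual distance = √((-11.5)² + 23.4²) = 26.1 m.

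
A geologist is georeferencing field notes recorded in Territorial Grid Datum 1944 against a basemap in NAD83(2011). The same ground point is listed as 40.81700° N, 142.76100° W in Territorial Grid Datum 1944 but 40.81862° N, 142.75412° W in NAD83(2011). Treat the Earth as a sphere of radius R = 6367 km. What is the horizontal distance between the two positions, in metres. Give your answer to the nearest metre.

606 m

Δφ = 40.81862° − 40.81700° = +0.00162°; Δλ = -142.75412° − -142.76100° = +0.00688°.
1° along a meridian = πR/180 = 111125 m.
ΔN = Δφ × 111125 = 180.0 m; ΔE = Δλ × 111125 × cos(40.81700°) = +0.00688 × 111125 × 0.756801 = 578.6 m.
Distance = √(ΔE² + ΔN²) = √(578.6² + 180.0²) = 606.0 m.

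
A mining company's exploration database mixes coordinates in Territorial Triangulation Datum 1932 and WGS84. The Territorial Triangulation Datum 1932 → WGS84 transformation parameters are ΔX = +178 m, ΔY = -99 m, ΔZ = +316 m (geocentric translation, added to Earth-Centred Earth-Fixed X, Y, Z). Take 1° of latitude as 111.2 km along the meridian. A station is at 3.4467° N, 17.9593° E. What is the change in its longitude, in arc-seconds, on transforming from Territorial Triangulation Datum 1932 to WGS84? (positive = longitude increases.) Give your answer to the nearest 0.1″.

Δλ = -4.8″

sin φ = 0.060120, cos φ = 0.998191, sin λ = 0.308341, cos λ = 0.951276.
East component: ΔE = −sin λ·ΔX + cos λ·ΔY = −(0.308341)(178) + (0.951276)(-99) = -149.06 m.
1° of latitude spans 111200 m; at latitude φ, 1° of longitude spans that × cos φ = 110998.9 m, so Δλ = -149.06 / 110998.9 × 3600 = -4.834″.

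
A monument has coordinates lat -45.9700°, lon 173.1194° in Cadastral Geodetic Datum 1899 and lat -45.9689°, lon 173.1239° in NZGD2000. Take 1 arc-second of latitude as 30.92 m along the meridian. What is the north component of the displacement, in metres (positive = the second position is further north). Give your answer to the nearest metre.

Δφ = -45.9689° − -45.9700° = +0.0011°; Δλ = 173.1239° − 173.1194° = +0.0045°.
1° of latitude = 3600 × 30.92 = 111312 m.
ΔN = Δφ × 111312 = 122.4 m; ΔE = Δλ × 111312 × cos(-45.9700°) = +0.0045 × 111312 × 0.695035 = 348.1 m.

ΔN = 122 m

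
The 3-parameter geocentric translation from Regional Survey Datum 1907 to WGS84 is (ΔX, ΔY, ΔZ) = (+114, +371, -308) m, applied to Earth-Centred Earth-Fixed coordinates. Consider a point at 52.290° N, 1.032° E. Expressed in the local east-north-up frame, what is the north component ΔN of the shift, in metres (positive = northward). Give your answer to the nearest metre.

ΔN = -284 m

At φ = 52.290°, λ = 1.032°: sin φ = 0.791117, cos φ = 0.611665, sin λ = 0.018011, cos λ = 0.999838.
ΔN = −sin φ cos λ·ΔX − sin φ sin λ·ΔY + cos φ·ΔZ = −(0.791117)(0.999838)(114) − (0.791117)(0.018011)(371) + (0.611665)(-308) = -283.85 m.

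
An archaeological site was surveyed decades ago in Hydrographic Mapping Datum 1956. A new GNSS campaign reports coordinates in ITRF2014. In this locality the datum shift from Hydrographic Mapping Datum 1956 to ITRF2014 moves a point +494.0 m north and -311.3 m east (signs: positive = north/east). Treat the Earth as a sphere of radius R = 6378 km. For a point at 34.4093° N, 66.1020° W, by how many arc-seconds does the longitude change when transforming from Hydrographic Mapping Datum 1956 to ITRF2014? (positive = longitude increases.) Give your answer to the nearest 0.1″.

At latitude 34.4093°, cos φ = 0.825022.
One radian of longitude at latitude φ spans R cos φ, so Δλ = ΔE / (R cos φ) = -311.3 / (6378000 × 0.825022) = -5.9160e-05 rad = -12.203″.

Δλ = -12.2″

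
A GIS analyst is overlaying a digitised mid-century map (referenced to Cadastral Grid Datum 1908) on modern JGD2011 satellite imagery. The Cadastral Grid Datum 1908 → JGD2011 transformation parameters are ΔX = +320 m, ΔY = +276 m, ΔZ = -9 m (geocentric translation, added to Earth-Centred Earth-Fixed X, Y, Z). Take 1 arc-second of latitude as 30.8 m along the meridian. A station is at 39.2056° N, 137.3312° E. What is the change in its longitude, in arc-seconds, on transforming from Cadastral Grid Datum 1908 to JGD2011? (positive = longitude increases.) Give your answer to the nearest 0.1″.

Δλ = -17.6″

sin φ = 0.632105, cos φ = 0.774883, sin λ = 0.677759, cos λ = -0.735284.
East component: ΔE = −sin λ·ΔX + cos λ·ΔY = −(0.677759)(320) + (-0.735284)(276) = -419.82 m.
1° of latitude spans 3600 × 30.80 = 110880 m; at latitude φ, 1° of longitude spans that × cos φ = 85919.0 m, so Δλ = -419.82 / 85919.0 × 3600 = -17.590″.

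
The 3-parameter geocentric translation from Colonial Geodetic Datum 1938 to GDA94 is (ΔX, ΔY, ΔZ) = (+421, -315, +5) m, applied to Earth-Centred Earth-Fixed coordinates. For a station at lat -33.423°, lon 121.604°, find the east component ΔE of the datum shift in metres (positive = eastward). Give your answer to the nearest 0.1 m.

ΔE = -193.5 m

At φ = -33.423°, λ = 121.604°: sin φ = -0.550816, cos φ = 0.834627, sin λ = 0.851690, cos λ = -0.524045.
ΔE = −sin λ·ΔX + cos λ·ΔY = −(0.851690)·(421) + (-0.524045)·(-315) = -193.49 m.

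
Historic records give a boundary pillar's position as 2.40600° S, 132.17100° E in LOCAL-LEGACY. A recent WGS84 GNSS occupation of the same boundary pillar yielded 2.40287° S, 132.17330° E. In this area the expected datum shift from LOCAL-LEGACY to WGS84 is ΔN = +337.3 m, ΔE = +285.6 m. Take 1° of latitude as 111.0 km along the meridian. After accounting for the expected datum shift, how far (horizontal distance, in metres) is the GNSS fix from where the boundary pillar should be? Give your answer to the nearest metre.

Observed coordinate differences: Δφ = +0.00313°, Δλ = +0.00230°.
Converting to metres (1° lat = 111000 m, cos φ = 0.999118): observed ΔN = 347.4 m, observed ΔE = 255.1 m.
Subtracting the expected shift leaves a residual of 347.4 − (337.3) = 10.1 m north and 255.1 − (285.6) = -30.5 m east.
Residual distance = √(10.1² + (-30.5)²) = 32.2 m.

32 m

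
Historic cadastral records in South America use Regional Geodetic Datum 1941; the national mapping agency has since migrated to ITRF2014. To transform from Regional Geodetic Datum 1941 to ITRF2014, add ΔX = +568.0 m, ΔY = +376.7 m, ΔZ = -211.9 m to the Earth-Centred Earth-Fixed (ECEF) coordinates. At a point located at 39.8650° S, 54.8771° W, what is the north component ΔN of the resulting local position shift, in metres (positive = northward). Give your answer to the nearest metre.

ΔN = -151 m

At φ = -39.8650°, λ = -54.8771°: sin φ = -0.640981, cos φ = 0.767557, sin λ = -0.817920, cos λ = 0.575332.
ΔN = −sin φ cos λ·ΔX − sin φ sin λ·ΔY + cos φ·ΔZ = −(-0.640981)(0.575332)(568.0) − (-0.640981)(-0.817920)(376.7) + (0.767557)(-211.9) = -150.67 m.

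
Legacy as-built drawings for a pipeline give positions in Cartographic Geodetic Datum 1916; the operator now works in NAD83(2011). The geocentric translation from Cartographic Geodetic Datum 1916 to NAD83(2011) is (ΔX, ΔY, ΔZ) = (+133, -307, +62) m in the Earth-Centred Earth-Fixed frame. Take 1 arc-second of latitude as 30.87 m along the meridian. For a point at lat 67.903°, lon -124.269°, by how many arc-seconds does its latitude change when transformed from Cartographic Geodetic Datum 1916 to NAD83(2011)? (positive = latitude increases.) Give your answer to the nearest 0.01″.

Δφ = -4.61″

sin φ = 0.926548, cos φ = 0.376176, sin λ = -0.826403, cos λ = -0.563079.
North component: ΔN = −sin φ cos λ·ΔX − sin φ sin λ·ΔY + cos φ·ΔZ = −(0.926548)(-0.563079)(133) − (0.926548)(-0.826403)(-307) + (0.376176)(62) = -142.36 m.
1° of latitude spans 3600 × 30.87 = 111132 m, so Δφ = -142.36 / 111132 × 3600 = -4.612″.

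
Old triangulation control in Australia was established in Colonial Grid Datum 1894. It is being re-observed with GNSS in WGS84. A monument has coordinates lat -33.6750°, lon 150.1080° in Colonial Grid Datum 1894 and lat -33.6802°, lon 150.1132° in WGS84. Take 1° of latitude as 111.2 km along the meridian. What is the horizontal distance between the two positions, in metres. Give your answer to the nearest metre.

Δφ = -33.6802° − -33.6750° = -0.0052°; Δλ = 150.1132° − 150.1080° = +0.0052°.
ΔN = Δφ × 111200 = -578.2 m; ΔE = Δλ × 111200 × cos(-33.6750°) = +0.0052 × 111200 × 0.832196 = 481.2 m.
Distance = √(ΔE² + ΔN²) = √(481.2² + (-578.2)²) = 752.3 m.

752 m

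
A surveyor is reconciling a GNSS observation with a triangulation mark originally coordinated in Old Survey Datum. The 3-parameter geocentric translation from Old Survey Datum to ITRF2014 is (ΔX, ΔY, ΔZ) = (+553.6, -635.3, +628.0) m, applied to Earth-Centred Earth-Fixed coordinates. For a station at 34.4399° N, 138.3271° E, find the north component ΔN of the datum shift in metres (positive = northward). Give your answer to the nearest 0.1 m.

ΔN = 990.7 m

At φ = 34.4399°, λ = 138.3271°: sin φ = 0.565541, cos φ = 0.824720, sin λ = 0.664877, cos λ = -0.746953.
ΔN = −sin φ cos λ·ΔX − sin φ sin λ·ΔY + cos φ·ΔZ = −(0.565541)(-0.746953)(553.6) − (0.565541)(0.664877)(-635.3) + (0.824720)(628.0) = 990.67 m.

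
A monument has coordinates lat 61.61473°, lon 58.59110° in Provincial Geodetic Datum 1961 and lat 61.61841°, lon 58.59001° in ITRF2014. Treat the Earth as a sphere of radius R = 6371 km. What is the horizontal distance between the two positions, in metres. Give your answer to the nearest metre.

413 m

Δφ = 61.61841° − 61.61473° = +0.00368°; Δλ = 58.59001° − 58.59110° = -0.00109°.
1° along a meridian = πR/180 = 111195 m.
ΔN = Δφ × 111195 = 409.2 m; ΔE = Δλ × 111195 × cos(61.61473°) = -0.00109 × 111195 × 0.475398 = -57.6 m.
Distance = √(ΔE² + ΔN²) = √((-57.6)² + 409.2²) = 413.2 m.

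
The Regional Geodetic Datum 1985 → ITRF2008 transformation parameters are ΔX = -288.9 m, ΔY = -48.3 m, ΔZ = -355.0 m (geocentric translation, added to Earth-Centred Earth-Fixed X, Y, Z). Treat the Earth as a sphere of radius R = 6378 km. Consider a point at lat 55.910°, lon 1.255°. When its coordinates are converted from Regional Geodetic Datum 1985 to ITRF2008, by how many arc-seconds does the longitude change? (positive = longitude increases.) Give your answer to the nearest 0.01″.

Δλ = -2.42″

sin φ = 0.828158, cos φ = 0.560494, sin λ = 0.021902, cos λ = 0.999760.
East component: ΔE = −sin λ·ΔX + cos λ·ΔY = −(0.021902)(-288.9) + (0.999760)(-48.3) = -41.96 m.
1° of latitude spans πR/180 = 111317 m; at latitude φ, 1° of longitude spans that × cos φ = 62392.6 m, so Δλ = -41.96 / 62392.6 × 3600 = -2.421″.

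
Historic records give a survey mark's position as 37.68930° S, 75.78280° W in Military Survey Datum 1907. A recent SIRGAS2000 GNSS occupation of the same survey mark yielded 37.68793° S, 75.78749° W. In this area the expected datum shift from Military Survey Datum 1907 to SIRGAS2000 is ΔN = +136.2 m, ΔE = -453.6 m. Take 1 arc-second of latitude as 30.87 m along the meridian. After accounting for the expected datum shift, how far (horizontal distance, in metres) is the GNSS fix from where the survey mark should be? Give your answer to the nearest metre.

Observed coordinate differences: Δφ = +0.00137°, Δλ = -0.00469°.
Converting to metres (1° lat = 111132 m, cos φ = 0.791338): observed ΔN = 152.3 m, observed ΔE = -412.5 m.
Subtracting the expected shift leaves a residual of 152.3 − (136.2) = 16.1 m north and -412.5 − (-453.6) = 41.1 m east.
Residual distance = √(16.1² + 41.1²) = 44.2 m.

44 m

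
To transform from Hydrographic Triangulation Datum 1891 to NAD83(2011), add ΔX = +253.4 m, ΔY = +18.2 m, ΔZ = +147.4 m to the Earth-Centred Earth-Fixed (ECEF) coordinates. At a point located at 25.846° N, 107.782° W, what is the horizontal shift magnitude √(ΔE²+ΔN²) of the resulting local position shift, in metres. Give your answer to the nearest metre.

The local east axis at (φ, λ) is (−sin λ, cos λ, 0), so ΔE = −sin(-107.782°)·253.4 + cos(-107.782°)·18.2 = 235.74 m.
The local north axis is (−sin φ cos λ, −sin φ sin λ, cos φ), giving ΔN = 33.737 + 7.555 + 132.655 = 173.95 m.
Horizontal magnitude = √(ΔE² + ΔN²) = √(235.74² + 173.95²) = 292.97 m.

293 m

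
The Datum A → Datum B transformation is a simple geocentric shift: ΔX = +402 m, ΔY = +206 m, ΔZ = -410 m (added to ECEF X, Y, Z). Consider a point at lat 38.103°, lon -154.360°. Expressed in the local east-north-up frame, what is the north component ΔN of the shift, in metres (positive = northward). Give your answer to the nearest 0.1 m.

ΔN = -44.0 m

The local north axis is (−sin φ cos λ, −sin φ sin λ, cos φ), giving ΔN = 223.638 + 55.006 − 322.630 = -43.99 m.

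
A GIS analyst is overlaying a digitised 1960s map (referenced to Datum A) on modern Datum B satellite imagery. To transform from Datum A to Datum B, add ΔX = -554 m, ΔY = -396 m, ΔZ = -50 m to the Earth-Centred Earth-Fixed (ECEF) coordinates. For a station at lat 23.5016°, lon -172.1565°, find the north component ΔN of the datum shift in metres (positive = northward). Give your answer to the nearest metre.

The local north axis is (−sin φ cos λ, −sin φ sin λ, cos φ), giving ΔN = -218.854 − 21.550 − 45.852 = -286.26 m.

ΔN = -286 m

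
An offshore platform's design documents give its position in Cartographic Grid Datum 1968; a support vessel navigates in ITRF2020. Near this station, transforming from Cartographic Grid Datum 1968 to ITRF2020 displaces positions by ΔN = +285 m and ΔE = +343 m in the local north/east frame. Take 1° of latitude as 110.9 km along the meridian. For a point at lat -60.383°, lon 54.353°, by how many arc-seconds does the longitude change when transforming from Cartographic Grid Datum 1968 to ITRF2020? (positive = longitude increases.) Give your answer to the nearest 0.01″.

At latitude -60.383°, cos φ = 0.494200.
1° of longitude at this latitude = 110.9 × cos φ = 54.81 km, so Δλ = 343.0 / 54806.8 = 0.0062584° = 22.530″.

Δλ = 22.53″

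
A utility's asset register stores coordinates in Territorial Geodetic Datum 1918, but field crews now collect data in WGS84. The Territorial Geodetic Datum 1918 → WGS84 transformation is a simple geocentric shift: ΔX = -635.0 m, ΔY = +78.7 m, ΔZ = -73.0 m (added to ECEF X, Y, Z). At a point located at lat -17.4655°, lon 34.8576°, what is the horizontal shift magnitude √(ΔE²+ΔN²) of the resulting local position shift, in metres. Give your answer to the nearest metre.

At φ = -17.4655°, λ = 34.8576°: sin φ = -0.300131, cos φ = 0.953898, sin λ = 0.571539, cos λ = 0.820575.
ΔE = −sin λ·ΔX + cos λ·ΔY = −(0.571539)·(-635.0) + (0.820575)·(78.7) = 427.51 m.
ΔN = −sin φ cos λ·ΔX − sin φ sin λ·ΔY + cos φ·ΔZ = −(-0.300131)(0.820575)(-635.0) − (-0.300131)(0.571539)(78.7) + (0.953898)(-73.0) = -212.52 m.
Horizontal magnitude = √(ΔE² + ΔN²) = √(427.51² + (-212.52)²) = 477.42 m.

477 m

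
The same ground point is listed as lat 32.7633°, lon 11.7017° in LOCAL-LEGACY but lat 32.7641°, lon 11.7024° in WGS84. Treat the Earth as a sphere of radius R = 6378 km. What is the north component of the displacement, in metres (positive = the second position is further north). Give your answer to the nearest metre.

Δφ = 32.7641° − 32.7633° = +0.0008°; Δλ = 11.7024° − 11.7017° = +0.0007°.
1° along a meridian = πR/180 = 111317 m.
ΔN = Δφ × 111317 = 89.1 m; ΔE = Δλ × 111317 × cos(32.7633°) = +0.0007 × 111317 × 0.840913 = 65.5 m.

ΔN = 89 m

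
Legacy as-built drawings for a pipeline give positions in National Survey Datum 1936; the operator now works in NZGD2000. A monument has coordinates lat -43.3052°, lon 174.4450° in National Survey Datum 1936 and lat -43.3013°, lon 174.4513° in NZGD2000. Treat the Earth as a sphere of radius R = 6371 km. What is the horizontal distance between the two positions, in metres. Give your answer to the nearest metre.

Δφ = -43.3013° − -43.3052° = +0.0039°; Δλ = 174.4513° − 174.4450° = +0.0063°.
1° along a meridian = πR/180 = 111195 m.
ΔN = Δφ × 111195 = 433.7 m; ΔE = Δλ × 111195 × cos(-43.3052°) = +0.0063 × 111195 × 0.727711 = 509.8 m.
Distance = √(ΔE² + ΔN²) = √(509.8² + 433.7²) = 669.3 m.

669 m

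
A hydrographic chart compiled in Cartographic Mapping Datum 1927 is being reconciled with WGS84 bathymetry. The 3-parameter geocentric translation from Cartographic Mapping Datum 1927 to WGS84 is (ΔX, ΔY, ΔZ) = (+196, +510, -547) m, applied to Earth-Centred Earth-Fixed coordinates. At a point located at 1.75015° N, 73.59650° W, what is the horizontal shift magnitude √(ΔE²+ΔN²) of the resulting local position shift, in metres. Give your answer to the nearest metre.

628 m

At φ = 1.75015°, λ = -73.59650°: sin φ = 0.030541, cos φ = 0.999534, sin λ = -0.959297, cos λ = 0.282400.
ΔE = −sin λ·ΔX + cos λ·ΔY = −(-0.959297)·(196) + (0.282400)·(510) = 332.05 m.
ΔN = −sin φ cos λ·ΔX − sin φ sin λ·ΔY + cos φ·ΔZ = −(0.030541)(0.282400)(196) − (0.030541)(-0.959297)(510) + (0.999534)(-547) = -533.49 m.
Horizontal magnitude = √(ΔE² + ΔN²) = √(332.05² + (-533.49)²) = 628.39 m.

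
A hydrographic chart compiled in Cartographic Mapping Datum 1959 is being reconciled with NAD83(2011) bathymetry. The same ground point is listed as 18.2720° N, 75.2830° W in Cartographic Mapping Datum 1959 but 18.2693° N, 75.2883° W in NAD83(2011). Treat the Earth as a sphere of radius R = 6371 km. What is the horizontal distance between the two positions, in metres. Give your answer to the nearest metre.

635 m

Δφ = 18.2693° − 18.2720° = -0.0027°; Δλ = -75.2883° − -75.2830° = -0.0053°.
1° along a meridian = πR/180 = 111195 m.
ΔN = Δφ × 111195 = -300.2 m; ΔE = Δλ × 111195 × cos(18.2720°) = -0.0053 × 111195 × 0.949579 = -559.6 m.
Distance = √(ΔE² + ΔN²) = √((-559.6)² + (-300.2)²) = 635.1 m.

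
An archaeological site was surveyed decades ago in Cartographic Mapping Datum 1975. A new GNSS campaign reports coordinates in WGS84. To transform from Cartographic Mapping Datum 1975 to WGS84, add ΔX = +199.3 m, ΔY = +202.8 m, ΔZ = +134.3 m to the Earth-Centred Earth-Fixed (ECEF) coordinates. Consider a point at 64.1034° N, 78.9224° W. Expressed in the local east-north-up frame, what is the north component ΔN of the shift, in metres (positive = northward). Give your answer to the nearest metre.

At φ = 64.1034°, λ = -78.9224°: sin φ = 0.899584, cos φ = 0.436748, sin λ = -0.981368, cos λ = 0.192138.
ΔN = −sin φ cos λ·ΔX − sin φ sin λ·ΔY + cos φ·ΔZ = −(0.899584)(0.192138)(199.3) − (0.899584)(-0.981368)(202.8) + (0.436748)(134.3) = 203.24 m.

ΔN = 203 m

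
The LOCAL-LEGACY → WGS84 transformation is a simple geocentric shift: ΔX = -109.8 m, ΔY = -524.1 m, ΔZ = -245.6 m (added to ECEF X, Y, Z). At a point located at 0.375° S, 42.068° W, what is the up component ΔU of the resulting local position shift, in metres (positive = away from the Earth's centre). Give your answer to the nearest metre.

ΔU = 271 m

At φ = -0.375°, λ = -42.068°: sin φ = -0.006545, cos φ = 0.999979, sin λ = -0.670012, cos λ = 0.742350.
ΔU = cos φ cos λ·ΔX + cos φ sin λ·ΔY + sin φ·ΔZ = (0.999979)(0.742350)(-109.8) + (0.999979)(-0.670012)(-524.1) + (-0.006545)(-245.6) = 271.24 m.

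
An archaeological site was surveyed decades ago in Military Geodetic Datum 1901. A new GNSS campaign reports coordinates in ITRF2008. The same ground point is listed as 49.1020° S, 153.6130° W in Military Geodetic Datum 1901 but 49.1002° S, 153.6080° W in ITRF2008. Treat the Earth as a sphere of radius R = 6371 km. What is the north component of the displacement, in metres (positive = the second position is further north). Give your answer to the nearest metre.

ΔN = 200 m

Δφ = -49.1002° − -49.1020° = +0.0018°; Δλ = -153.6080° − -153.6130° = +0.0050°.
1° along a meridian = πR/180 = 111195 m.
ΔN = Δφ × 111195 = 200.2 m; ΔE = Δλ × 111195 × cos(-49.1020°) = +0.0050 × 111195 × 0.654714 = 364.0 m.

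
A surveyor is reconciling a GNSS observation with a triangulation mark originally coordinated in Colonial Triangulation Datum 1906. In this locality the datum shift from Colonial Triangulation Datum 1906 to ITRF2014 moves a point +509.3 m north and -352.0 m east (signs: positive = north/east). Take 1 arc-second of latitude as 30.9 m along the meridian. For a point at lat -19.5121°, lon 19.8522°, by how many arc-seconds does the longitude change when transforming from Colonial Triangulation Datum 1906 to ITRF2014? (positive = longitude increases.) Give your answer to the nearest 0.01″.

Δλ = -12.09″

At latitude -19.5121°, cos φ = 0.942571.
1″ of longitude at this latitude = 30.90 × cos φ = 29.1254 m, so Δλ = -352.0 / 29.1254 = -12.086″.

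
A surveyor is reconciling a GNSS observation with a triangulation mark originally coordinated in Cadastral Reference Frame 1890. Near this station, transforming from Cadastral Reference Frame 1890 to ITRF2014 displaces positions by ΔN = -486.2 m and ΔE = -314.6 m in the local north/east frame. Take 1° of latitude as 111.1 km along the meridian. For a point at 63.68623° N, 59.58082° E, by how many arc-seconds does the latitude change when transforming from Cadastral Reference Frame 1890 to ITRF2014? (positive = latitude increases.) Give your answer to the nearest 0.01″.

Δφ = -15.75″

1° of latitude = 111.1 km, so Δφ = -486.2 / 111100 = -0.0043762° = -15.754″.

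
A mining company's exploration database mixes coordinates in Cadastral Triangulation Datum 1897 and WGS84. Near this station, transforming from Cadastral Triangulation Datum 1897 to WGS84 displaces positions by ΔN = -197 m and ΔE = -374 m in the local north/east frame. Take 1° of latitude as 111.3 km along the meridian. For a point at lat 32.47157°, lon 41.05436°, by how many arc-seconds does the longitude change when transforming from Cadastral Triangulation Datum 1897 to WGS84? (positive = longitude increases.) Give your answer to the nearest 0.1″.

At latitude 32.47157°, cos φ = 0.843658.
1° of longitude at this latitude = 111.3 × cos φ = 93.90 km, so Δλ = -374.0 / 93899.1 = -0.0039830° = -14.339″.

Δλ = -14.3″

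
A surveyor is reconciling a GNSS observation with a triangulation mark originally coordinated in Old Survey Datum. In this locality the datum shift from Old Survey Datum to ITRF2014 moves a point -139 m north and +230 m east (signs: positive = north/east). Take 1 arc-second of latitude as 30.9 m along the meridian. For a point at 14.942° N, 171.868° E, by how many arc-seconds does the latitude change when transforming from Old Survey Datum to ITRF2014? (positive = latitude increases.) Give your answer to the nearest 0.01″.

Δφ = -4.50″

1″ of latitude = 30.90 m, so Δφ = -139.0 / 30.90 = -4.498″.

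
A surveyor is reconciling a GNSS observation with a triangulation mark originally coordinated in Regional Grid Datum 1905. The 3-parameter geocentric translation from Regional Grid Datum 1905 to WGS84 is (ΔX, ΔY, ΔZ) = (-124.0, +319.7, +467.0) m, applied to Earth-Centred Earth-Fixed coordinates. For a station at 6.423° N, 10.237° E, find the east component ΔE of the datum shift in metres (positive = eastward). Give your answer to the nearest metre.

At φ = 6.423°, λ = 10.237°: sin φ = 0.111868, cos φ = 0.993723, sin λ = 0.177720, cos λ = 0.984081.
ΔE = −sin λ·ΔX + cos λ·ΔY = −(0.177720)·(-124.0) + (0.984081)·(319.7) = 336.65 m.

ΔE = 337 m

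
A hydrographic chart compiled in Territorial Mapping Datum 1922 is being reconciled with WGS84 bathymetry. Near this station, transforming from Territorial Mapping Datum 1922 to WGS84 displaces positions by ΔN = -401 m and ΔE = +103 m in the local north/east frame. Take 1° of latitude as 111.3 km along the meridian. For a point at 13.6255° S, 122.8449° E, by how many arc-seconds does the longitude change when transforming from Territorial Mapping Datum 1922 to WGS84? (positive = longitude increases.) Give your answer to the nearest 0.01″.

Δλ = 3.43″

At latitude -13.6255°, cos φ = 0.971856.
1° of longitude at this latitude = 111.3 × cos φ = 108.17 km, so Δλ = 103.0 / 108167.6 = 0.0009522° = 3.428″.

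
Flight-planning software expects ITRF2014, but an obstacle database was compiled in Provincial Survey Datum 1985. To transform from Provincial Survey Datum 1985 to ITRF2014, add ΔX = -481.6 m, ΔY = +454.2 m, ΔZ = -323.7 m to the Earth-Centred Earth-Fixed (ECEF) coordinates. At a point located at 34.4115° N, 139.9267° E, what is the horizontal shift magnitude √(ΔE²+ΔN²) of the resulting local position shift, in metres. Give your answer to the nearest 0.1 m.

641.7 m

The local east axis at (φ, λ) is (−sin λ, cos λ, 0), so ΔE = −sin(139.9267°)·(-481.6) + cos(139.9267°)·454.2 = -37.53 m.
The local north axis is (−sin φ cos λ, −sin φ sin λ, cos φ), giving ΔN = -208.269 − 165.244 − 267.053 = -640.57 m.
Horizontal magnitude = √(ΔE² + ΔN²) = √((-37.53)² + (-640.57)²) = 641.66 m.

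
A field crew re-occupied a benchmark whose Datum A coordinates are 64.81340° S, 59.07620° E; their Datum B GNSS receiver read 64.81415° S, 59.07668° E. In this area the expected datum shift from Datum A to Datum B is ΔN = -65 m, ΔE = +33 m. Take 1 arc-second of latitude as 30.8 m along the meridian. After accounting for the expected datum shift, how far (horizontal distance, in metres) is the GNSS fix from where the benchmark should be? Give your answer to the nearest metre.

Observed coordinate differences: Δφ = -0.00075°, Δλ = +0.00048°.
Converting to metres (1° lat = 110880 m, cos φ = 0.425568): observed ΔN = -83.2 m, observed ΔE = 22.6 m.
Subtracting the expected shift leaves a residual of -83.2 − (-65) = -18.2 m north and 22.6 − (33) = -10.4 m east.
Residual distance = √((-18.2)² + (-10.4)²) = 20.9 m.

21 m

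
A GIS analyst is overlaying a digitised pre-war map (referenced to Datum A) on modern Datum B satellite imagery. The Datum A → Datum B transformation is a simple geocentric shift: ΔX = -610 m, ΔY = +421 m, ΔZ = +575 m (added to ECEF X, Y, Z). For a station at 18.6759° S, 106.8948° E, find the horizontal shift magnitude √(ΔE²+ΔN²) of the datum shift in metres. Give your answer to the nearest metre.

At φ = -18.6759°, λ = 106.8948°: sin φ = -0.320215, cos φ = 0.947345, sin λ = 0.956840, cos λ = -0.290615.
ΔE = −sin λ·ΔX + cos λ·ΔY = −(0.956840)·(-610) + (-0.290615)·(421) = 461.32 m.
ΔN = −sin φ cos λ·ΔX − sin φ sin λ·ΔY + cos φ·ΔZ = −(-0.320215)(-0.290615)(-610) − (-0.320215)(0.956840)(421) + (0.947345)(575) = 730.48 m.
Horizontal magnitude = √(ΔE² + ΔN²) = √(461.32² + 730.48²) = 863.96 m.

864 m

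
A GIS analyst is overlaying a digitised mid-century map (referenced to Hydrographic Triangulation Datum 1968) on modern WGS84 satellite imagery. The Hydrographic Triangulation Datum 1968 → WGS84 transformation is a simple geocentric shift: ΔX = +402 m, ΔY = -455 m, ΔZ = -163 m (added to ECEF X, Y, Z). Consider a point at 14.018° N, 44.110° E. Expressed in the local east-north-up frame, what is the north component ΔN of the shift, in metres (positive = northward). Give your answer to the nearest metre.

ΔN = -151 m

At φ = 14.018°, λ = 44.110°: sin φ = 0.242227, cos φ = 0.970220, sin λ = 0.696038, cos λ = 0.718005.
ΔN = −sin φ cos λ·ΔX − sin φ sin λ·ΔY + cos φ·ΔZ = −(0.242227)(0.718005)(402) − (0.242227)(0.696038)(-455) + (0.970220)(-163) = -151.35 m.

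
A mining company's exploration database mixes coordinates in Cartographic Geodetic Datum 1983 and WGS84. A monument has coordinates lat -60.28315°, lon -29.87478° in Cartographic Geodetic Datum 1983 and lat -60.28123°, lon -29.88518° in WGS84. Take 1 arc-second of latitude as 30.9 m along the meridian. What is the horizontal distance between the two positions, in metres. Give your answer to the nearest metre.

612 m

Δφ = -60.28123° − -60.28315° = +0.00192°; Δλ = -29.88518° − -29.87478° = -0.01040°.
1° of latitude = 3600 × 30.90 = 111240 m.
ΔN = Δφ × 111240 = 213.6 m; ΔE = Δλ × 111240 × cos(-60.28315°) = -0.01040 × 111240 × 0.495714 = -573.5 m.
Distance = √(ΔE² + ΔN²) = √((-573.5)² + 213.6²) = 612.0 m.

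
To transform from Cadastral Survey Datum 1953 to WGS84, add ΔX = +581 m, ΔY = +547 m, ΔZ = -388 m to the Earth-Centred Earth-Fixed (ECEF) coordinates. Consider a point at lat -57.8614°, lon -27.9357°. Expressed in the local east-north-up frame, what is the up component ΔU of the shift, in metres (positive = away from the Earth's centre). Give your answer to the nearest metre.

ΔU = 465 m

At φ = -57.8614°, λ = -27.9357°: sin φ = -0.846764, cos φ = 0.531969, sin λ = -0.468480, cos λ = 0.883474.
ΔU = cos φ cos λ·ΔX + cos φ sin λ·ΔY + sin φ·ΔZ = (0.531969)(0.883474)(581) + (0.531969)(-0.468480)(547) + (-0.846764)(-388) = 465.28 m.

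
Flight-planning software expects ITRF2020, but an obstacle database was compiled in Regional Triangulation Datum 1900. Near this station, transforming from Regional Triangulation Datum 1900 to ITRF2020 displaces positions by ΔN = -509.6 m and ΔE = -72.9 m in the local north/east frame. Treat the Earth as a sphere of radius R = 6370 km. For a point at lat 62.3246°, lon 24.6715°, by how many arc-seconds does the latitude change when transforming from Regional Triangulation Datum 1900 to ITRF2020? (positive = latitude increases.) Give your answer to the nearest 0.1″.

On a sphere of radius R, 1 rad of latitude = R, so Δφ = ΔN / R = -509.6 / 6370000 = -8.0000e-05 rad = -16.501″.

Δφ = -16.5″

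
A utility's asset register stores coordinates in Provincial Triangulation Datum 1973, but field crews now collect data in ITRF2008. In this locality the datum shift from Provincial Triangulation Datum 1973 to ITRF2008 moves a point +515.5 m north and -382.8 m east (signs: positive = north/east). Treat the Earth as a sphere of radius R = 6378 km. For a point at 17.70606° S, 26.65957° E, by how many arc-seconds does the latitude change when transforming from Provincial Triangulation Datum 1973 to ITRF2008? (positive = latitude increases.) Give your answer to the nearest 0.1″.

Δφ = 16.7″

On a sphere of radius R, 1 rad of latitude = R, so Δφ = ΔN / R = 515.5 / 6378000 = 8.0825e-05 rad = 16.671″.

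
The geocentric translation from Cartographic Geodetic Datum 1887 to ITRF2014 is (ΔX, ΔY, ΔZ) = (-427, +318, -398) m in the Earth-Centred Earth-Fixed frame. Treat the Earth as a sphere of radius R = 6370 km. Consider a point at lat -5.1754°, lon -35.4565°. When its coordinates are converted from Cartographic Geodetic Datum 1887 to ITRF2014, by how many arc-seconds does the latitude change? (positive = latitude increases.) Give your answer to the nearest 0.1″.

sin φ = -0.090205, cos φ = 0.995923, sin λ = -0.580085, cos λ = 0.814556.
North component: ΔN = −sin φ cos λ·ΔX − sin φ sin λ·ΔY + cos φ·ΔZ = −(-0.090205)(0.814556)(-427) − (-0.090205)(-0.580085)(318) + (0.995923)(-398) = -444.39 m.
1° of latitude spans πR/180 = 111177 m, so Δφ = -444.39 / 111177 × 3600 = -14.390″.

Δφ = -14.4″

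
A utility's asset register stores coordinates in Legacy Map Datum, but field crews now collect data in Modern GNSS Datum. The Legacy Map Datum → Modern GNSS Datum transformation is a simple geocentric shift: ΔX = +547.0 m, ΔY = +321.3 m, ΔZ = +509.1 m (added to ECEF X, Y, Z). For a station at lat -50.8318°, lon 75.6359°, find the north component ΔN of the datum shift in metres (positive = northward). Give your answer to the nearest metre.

ΔN = 668 m

At φ = -50.8318°, λ = 75.6359°: sin φ = -0.775295, cos φ = 0.631599, sin λ = 0.968739, cos λ = 0.248083.
ΔN = −sin φ cos λ·ΔX − sin φ sin λ·ΔY + cos φ·ΔZ = −(-0.775295)(0.248083)(547.0) − (-0.775295)(0.968739)(321.3) + (0.631599)(509.1) = 668.07 m.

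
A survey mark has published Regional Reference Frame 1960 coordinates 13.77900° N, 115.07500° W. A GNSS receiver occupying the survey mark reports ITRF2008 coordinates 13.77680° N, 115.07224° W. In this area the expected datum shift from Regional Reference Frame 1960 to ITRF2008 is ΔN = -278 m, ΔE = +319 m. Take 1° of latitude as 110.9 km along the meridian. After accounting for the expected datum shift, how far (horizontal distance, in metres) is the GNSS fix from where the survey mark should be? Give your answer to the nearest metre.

Observed coordinate differences: Δφ = -0.00220°, Δλ = +0.00276°.
Converting to metres (1° lat = 110900 m, cos φ = 0.971222): observed ΔN = -244.0 m, observed ΔE = 297.3 m.
Subtracting the expected shift leaves a residual of -244.0 − (-278) = 34.0 m north and 297.3 − (319) = -21.7 m east.
Residual distance = √(34.0² + (-21.7)²) = 40.4 m.

40 m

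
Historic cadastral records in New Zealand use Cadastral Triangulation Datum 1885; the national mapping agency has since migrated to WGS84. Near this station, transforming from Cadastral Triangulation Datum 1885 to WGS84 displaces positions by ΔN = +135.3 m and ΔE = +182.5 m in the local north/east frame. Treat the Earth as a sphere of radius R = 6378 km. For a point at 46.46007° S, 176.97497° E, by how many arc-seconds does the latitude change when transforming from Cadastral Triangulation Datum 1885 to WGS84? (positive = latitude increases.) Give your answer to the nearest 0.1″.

On a sphere of radius R, 1 rad of latitude = R, so Δφ = ΔN / R = 135.3 / 6378000 = 2.1214e-05 rad = 4.376″.

Δφ = 4.4″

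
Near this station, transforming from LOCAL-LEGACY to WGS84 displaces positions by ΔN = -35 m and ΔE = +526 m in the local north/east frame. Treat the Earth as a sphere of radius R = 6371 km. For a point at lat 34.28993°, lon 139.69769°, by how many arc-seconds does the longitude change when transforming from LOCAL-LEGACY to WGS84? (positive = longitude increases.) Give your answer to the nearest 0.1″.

At latitude 34.28993°, cos φ = 0.826197.
One radian of longitude at latitude φ spans R cos φ, so Δλ = ΔE / (R cos φ) = 526.0 / (6371000 × 0.826197) = 9.9930e-05 rad = 20.612″.

Δλ = 20.6″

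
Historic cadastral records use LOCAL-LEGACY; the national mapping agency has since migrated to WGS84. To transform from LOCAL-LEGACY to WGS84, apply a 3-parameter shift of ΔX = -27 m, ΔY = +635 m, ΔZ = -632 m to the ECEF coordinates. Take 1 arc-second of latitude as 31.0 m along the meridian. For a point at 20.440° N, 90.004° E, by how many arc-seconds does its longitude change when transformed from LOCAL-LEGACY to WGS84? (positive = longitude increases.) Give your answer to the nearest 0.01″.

sin φ = 0.349226, cos φ = 0.937038, sin λ = 1.000000, cos λ = -0.000070.
East component: ΔE = −sin λ·ΔX + cos λ·ΔY = −(1.000000)(-27) + (-0.000070)(635) = 26.96 m.
1° of latitude spans 3600 × 31.00 = 111600 m; at latitude φ, 1° of longitude spans that × cos φ = 104573.5 m, so Δλ = 26.96 / 104573.5 × 3600 = 0.928″.

Δλ = 0.93″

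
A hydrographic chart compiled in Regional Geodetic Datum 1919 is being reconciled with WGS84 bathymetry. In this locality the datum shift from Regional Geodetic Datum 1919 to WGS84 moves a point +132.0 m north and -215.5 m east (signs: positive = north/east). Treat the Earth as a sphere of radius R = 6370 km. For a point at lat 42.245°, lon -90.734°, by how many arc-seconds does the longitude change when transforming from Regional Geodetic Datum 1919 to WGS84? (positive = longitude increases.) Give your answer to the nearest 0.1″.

At latitude 42.245°, cos φ = 0.740277.
One radian of longitude at latitude φ spans R cos φ, so Δλ = ΔE / (R cos φ) = -215.5 / (6370000 × 0.740277) = -4.5700e-05 rad = -9.426″.

Δλ = -9.4″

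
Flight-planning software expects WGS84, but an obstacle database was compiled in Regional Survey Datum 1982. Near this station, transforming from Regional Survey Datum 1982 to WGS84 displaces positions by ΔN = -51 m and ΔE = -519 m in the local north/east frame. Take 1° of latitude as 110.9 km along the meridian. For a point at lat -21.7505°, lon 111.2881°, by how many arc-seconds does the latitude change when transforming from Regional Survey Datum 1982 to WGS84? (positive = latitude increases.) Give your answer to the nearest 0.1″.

1° of latitude = 110.9 km, so Δφ = -51.0 / 110900 = -0.0004599° = -1.656″.

Δφ = -1.7″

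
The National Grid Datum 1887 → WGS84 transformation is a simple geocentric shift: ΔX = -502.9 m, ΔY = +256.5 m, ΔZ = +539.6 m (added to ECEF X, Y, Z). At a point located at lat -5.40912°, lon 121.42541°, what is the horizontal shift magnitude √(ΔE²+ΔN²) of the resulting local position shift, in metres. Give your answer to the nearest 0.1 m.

653.2 m

At φ = -5.40912°, λ = 121.42541°: sin φ = -0.094267, cos φ = 0.995547, sin λ = 0.853320, cos λ = -0.521388.
ΔE = −sin λ·ΔX + cos λ·ΔY = −(0.853320)·(-502.9) + (-0.521388)·(256.5) = 295.40 m.
ΔN = −sin φ cos λ·ΔX − sin φ sin λ·ΔY + cos φ·ΔZ = −(-0.094267)(-0.521388)(-502.9) − (-0.094267)(0.853320)(256.5) + (0.995547)(539.6) = 582.55 m.
Horizontal magnitude = √(ΔE² + ΔN²) = √(295.40² + 582.55²) = 653.16 m.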